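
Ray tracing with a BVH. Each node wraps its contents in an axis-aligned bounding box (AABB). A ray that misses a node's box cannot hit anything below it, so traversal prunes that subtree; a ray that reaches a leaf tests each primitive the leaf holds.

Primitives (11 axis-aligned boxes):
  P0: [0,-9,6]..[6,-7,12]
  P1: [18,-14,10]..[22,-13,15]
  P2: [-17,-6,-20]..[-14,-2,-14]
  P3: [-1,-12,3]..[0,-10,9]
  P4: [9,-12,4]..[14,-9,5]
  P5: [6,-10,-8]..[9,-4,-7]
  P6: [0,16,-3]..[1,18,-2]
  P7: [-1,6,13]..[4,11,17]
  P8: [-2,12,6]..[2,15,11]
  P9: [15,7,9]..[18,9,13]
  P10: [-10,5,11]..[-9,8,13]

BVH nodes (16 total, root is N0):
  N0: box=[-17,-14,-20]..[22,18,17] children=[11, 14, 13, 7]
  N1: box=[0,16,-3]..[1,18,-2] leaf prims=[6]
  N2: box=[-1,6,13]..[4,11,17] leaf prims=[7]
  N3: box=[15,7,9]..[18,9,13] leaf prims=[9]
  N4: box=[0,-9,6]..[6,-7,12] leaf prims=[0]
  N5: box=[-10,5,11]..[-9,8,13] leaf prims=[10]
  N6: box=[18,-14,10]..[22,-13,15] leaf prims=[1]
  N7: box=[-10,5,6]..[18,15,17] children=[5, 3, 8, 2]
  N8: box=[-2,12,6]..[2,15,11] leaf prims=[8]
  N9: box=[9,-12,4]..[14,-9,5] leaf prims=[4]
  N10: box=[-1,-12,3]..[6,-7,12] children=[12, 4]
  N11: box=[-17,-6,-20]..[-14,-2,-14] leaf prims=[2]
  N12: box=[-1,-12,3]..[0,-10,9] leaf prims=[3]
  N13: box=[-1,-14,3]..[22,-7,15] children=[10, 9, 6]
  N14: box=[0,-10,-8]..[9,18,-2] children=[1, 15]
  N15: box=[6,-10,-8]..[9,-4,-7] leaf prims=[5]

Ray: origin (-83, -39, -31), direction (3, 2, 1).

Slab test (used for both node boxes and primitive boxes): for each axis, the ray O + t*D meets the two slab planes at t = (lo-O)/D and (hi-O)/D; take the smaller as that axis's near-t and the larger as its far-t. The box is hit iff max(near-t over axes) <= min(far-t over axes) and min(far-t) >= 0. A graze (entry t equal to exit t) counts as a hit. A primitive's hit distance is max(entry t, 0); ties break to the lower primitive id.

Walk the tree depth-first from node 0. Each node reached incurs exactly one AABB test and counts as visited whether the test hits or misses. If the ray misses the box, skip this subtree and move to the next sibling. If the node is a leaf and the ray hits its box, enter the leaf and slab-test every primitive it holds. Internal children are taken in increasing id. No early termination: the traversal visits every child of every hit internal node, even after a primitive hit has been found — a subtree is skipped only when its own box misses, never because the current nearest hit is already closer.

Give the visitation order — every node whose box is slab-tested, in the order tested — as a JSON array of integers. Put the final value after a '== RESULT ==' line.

Walk:
N0 x:[22,35] y:[25/2,57/2] z:[11,48] -> hit [22,57/2], descend [7, 11, 13, 14]
  N7 x:[73/3,101/3] y:[22,27] z:[37,48] -> miss, prune
  N11 x:[22,23] y:[33/2,37/2] z:[11,17] -> miss, prune
  N13 x:[82/3,35] y:[25/2,16] z:[34,46] -> miss, prune
  N14 x:[83/3,92/3] y:[29/2,57/2] z:[23,29] -> hit [83/3,57/2], descend [1, 15]
    N1 x:[83/3,28] y:[55/2,57/2] z:[28,29] -> hit [28,28] leaf, test {P6@t=28}
    N15 x:[89/3,92/3] y:[29/2,35/2] z:[23,24] -> miss, prune

Visited [0, 7, 11, 13, 14, 1, 15]. Tests: 7 box, 1 leaf. Nearest: P6.

== RESULT ==
[0, 7, 11, 13, 14, 1, 15]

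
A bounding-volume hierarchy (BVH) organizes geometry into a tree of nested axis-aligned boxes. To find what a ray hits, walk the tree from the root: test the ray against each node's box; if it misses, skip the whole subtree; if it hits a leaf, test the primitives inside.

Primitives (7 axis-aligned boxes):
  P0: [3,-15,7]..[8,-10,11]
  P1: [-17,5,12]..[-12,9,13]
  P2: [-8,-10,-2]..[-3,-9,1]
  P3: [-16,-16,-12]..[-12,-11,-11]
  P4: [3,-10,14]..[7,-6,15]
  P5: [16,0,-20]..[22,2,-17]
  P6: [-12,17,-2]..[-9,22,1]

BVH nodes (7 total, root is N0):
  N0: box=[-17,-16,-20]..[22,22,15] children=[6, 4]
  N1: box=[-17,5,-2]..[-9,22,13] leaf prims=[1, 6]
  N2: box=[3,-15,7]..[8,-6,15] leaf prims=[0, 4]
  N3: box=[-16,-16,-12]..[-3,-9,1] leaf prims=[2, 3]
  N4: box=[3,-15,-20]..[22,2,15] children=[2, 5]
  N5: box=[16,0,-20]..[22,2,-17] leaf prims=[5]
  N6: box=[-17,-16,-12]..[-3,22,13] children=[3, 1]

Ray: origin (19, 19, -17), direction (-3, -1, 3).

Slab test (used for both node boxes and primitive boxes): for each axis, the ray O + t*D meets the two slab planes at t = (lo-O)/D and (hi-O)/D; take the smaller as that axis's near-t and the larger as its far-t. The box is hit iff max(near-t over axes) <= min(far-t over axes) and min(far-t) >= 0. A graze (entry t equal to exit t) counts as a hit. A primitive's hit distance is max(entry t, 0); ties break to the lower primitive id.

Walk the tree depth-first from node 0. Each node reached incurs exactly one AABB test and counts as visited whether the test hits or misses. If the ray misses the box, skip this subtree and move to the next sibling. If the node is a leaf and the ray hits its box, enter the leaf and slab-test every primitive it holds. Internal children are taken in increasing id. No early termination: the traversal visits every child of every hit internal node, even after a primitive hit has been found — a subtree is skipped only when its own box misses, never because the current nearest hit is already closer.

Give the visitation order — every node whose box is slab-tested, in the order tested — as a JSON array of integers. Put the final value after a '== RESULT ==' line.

Trace the traversal:
N0 x:[-1,12] y:[-3,35] z:[-1,32/3] -> hit [-1,32/3], descend [4, 6]
  N4 x:[-1,16/3] y:[17,34] z:[-1,32/3] -> miss, prune
  N6 x:[22/3,12] y:[-3,35] z:[5/3,10] -> hit [22/3,10], descend [1, 3]
    N1 x:[28/3,12] y:[-3,14] z:[5,10] -> hit [28/3,10] leaf, test {P1(miss), P6(miss)}
    N3 x:[22/3,35/3] y:[28,35] z:[5/3,6] -> miss, prune

5 AABB tests over nodes [0, 4, 6, 1, 3]; 1 leaf entered; closest miss.

== RESULT ==
[0, 4, 6, 1, 3]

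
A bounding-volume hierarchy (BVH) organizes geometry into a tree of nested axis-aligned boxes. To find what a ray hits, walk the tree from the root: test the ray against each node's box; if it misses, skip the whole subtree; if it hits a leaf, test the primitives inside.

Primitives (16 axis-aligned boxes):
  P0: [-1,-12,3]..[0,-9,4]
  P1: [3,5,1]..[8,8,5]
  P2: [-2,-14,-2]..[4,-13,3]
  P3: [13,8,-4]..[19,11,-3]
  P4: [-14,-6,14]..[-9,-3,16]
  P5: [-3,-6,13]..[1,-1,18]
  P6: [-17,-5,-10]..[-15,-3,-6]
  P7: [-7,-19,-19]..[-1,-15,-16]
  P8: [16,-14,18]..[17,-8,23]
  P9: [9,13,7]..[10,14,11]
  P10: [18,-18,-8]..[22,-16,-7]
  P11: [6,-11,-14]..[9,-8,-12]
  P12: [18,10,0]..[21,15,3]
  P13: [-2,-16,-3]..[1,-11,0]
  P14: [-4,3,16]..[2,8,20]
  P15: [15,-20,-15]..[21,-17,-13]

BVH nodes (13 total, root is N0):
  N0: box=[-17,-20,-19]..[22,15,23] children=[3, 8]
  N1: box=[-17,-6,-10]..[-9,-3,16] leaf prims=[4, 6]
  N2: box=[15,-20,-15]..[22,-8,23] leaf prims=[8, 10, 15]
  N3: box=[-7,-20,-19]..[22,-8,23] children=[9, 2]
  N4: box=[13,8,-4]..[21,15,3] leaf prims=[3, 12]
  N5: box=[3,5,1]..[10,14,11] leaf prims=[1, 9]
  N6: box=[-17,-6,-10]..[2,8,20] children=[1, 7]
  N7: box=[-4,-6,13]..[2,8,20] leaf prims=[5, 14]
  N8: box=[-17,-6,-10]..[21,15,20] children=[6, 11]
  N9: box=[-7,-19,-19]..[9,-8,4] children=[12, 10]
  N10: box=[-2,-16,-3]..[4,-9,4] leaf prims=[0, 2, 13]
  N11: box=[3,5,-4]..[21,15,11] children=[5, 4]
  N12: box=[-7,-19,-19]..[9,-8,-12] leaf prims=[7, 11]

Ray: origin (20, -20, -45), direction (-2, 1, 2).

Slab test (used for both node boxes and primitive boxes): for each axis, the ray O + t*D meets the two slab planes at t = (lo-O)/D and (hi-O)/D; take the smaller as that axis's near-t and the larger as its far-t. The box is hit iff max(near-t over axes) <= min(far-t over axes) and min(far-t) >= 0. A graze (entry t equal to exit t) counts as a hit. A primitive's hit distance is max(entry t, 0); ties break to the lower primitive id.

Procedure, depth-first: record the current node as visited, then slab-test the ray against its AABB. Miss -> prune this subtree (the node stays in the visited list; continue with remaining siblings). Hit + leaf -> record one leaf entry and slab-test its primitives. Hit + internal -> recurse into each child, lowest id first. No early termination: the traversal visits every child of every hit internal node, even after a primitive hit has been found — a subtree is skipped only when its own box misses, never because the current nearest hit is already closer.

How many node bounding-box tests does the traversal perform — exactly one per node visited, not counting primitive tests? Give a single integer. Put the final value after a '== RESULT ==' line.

Traverse from the root:
N0 x:[-1,37/2] y:[0,35] z:[13,34] -> hit [13,37/2], descend [3, 8]
  N3 x:[-1,27/2] y:[0,12] z:[13,34] -> miss, prune
  N8 x:[-1/2,37/2] y:[14,35] z:[35/2,65/2] -> hit [35/2,37/2], descend [6, 11]
    N6 x:[9,37/2] y:[14,28] z:[35/2,65/2] -> hit [35/2,37/2], descend [1, 7]
      N1 x:[29/2,37/2] y:[14,17] z:[35/2,61/2] -> miss, prune
      N7 x:[9,12] y:[14,28] z:[29,65/2] -> miss, prune
    N11 x:[-1/2,17/2] y:[25,35] z:[41/2,28] -> miss, prune

order=[0, 3, 8, 6, 1, 7, 11]  |boxes|=7  |leaves|=0  hit=miss

== RESULT ==
7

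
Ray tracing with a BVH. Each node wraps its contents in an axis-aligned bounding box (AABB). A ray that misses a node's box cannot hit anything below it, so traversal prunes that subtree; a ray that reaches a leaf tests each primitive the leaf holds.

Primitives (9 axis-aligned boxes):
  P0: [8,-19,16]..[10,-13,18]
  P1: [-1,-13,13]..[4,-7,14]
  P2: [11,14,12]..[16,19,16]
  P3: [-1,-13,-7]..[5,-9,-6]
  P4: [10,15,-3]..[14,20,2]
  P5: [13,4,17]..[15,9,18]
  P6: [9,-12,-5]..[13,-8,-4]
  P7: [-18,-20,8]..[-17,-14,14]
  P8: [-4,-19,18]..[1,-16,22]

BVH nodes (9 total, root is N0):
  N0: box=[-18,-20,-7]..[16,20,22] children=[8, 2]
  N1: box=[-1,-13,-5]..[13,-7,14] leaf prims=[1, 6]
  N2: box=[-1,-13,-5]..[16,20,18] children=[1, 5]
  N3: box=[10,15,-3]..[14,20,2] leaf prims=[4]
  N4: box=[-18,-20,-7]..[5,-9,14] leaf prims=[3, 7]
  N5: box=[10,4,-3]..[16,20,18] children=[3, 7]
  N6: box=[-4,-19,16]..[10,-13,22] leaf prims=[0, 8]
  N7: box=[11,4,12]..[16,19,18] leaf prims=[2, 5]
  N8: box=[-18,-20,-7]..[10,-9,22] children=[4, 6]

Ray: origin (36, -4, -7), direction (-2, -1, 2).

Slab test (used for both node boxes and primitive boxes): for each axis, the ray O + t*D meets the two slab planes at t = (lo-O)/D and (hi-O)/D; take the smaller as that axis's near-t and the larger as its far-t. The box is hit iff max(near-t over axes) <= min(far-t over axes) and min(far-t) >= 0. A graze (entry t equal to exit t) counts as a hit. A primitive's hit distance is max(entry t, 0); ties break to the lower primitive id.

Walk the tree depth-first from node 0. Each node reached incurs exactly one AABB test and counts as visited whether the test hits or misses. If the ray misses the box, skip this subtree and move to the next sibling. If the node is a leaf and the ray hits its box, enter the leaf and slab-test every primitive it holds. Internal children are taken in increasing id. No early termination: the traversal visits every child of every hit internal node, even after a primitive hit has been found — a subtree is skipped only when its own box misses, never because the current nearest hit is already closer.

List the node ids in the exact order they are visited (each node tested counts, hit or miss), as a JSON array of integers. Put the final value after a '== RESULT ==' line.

Trace the traversal:
N0 x:[10,27] y:[-24,16] z:[0,29/2] -> hit [10,29/2], descend [2, 8]
  N2 x:[10,37/2] y:[-24,9] z:[1,25/2] -> miss, prune
  N8 x:[13,27] y:[5,16] z:[0,29/2] -> hit [13,29/2], descend [4, 6]
    N4 x:[31/2,27] y:[5,16] z:[0,21/2] -> miss, prune
    N6 x:[13,20] y:[9,15] z:[23/2,29/2] -> hit [13,29/2] leaf, test {P0(miss), P8(miss)}

Summary -> nodes [0, 2, 8, 4, 6]; box-tests=5; leaf-entries=1; first=miss

== RESULT ==
[0, 2, 8, 4, 6]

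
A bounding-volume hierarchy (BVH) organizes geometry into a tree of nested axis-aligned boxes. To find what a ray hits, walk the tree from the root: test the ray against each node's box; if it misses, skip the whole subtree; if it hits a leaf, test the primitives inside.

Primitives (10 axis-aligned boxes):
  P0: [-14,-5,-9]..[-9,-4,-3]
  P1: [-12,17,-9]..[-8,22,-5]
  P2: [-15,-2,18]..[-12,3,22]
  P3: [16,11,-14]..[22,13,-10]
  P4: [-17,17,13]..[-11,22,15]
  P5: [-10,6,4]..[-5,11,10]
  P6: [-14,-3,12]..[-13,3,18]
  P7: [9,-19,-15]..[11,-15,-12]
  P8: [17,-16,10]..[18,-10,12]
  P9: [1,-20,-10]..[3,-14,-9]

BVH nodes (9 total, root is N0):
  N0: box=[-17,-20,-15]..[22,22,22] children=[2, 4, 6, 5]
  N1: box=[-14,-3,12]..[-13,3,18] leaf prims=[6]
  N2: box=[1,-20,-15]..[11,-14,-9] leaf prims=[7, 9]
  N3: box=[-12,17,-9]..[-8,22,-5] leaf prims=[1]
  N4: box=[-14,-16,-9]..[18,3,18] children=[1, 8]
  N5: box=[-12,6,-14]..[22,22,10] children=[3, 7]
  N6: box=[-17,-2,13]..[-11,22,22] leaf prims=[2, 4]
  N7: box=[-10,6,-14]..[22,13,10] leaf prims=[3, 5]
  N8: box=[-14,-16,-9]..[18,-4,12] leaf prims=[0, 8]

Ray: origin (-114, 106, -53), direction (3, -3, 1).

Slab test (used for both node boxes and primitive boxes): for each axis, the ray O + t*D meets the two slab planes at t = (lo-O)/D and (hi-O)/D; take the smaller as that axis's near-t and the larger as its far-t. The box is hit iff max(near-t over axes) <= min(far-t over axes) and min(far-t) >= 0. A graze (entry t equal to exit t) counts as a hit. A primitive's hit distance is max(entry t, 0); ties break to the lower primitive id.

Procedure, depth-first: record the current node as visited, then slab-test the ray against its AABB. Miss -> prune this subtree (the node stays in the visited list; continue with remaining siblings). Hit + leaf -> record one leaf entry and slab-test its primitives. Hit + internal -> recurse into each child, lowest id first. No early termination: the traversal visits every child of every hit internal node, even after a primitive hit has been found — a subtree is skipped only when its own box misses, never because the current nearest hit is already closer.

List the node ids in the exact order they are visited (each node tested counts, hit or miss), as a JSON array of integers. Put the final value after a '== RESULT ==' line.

Traverse from the root:
N0 x:[97/3,136/3] y:[28,42] z:[38,75] -> hit [38,42], descend [2, 4, 5, 6]
  N2 x:[115/3,125/3] y:[40,42] z:[38,44] -> hit [40,125/3] leaf, test {P7@t=41, P9(miss)}
  N4 x:[100/3,44] y:[103/3,122/3] z:[44,71] -> miss, prune
  N5 x:[34,136/3] y:[28,100/3] z:[39,63] -> miss, prune
  N6 x:[97/3,103/3] y:[28,36] z:[66,75] -> miss, prune

5 AABB tests over nodes [0, 2, 4, 5, 6]; 1 leaf entered; closest P7.

== RESULT ==
[0, 2, 4, 5, 6]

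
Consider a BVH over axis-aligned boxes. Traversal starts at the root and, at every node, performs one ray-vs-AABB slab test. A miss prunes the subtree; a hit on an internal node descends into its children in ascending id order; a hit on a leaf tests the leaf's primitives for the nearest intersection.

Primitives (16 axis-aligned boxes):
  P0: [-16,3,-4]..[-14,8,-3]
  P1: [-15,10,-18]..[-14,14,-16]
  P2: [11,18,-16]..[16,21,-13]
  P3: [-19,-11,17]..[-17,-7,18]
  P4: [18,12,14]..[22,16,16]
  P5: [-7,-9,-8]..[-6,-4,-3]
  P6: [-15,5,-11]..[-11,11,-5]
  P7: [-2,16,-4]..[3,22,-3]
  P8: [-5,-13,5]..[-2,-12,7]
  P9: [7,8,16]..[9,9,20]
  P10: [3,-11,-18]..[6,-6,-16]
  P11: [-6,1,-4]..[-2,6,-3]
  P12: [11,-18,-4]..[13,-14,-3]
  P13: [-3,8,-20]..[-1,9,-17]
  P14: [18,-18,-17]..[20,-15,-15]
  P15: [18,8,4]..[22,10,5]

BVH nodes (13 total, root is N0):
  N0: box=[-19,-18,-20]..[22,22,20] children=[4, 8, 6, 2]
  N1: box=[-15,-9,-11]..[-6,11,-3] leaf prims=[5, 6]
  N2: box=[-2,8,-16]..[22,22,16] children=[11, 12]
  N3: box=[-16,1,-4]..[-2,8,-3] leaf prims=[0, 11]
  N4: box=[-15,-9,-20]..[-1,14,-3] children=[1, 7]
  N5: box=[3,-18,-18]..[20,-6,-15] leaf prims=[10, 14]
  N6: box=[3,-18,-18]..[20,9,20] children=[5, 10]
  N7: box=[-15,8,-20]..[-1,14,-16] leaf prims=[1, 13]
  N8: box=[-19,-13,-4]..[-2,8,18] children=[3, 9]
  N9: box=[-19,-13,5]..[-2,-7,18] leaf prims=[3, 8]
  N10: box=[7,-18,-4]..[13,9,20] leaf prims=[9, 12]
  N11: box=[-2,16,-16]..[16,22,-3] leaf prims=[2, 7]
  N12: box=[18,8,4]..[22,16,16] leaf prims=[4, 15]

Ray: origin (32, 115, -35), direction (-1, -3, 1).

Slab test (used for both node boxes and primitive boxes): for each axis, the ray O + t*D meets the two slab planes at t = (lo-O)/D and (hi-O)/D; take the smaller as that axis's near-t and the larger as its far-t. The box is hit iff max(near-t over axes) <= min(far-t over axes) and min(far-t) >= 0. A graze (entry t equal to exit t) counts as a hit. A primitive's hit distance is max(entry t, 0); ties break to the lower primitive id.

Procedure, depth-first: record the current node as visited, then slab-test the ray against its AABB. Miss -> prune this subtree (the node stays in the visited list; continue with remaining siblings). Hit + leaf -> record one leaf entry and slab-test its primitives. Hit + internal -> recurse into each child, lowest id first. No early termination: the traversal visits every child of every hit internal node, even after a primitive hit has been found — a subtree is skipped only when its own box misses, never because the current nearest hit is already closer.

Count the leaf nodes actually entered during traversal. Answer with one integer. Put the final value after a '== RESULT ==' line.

Trace the traversal:
N0 x:[10,51] y:[31,133/3] z:[15,55] -> hit [31,133/3], descend [2, 4, 6, 8]
  N2 x:[10,34] y:[31,107/3] z:[19,51] -> hit [31,34], descend [11, 12]
    N11 x:[16,34] y:[31,33] z:[19,32] -> hit [31,32] leaf, test {P2(miss), P7@t=31}
    N12 x:[10,14] y:[33,107/3] z:[39,51] -> miss, prune
  N4 x:[33,47] y:[101/3,124/3] z:[15,32] -> miss, prune
  N6 x:[12,29] y:[106/3,133/3] z:[17,55] -> miss, prune
  N8 x:[34,51] y:[107/3,128/3] z:[31,53] -> hit [107/3,128/3], descend [3, 9]
    N3 x:[34,48] y:[107/3,38] z:[31,32] -> miss, prune
    N9 x:[34,51] y:[122/3,128/3] z:[40,53] -> hit [122/3,128/3] leaf, test {P3(miss), P8(miss)}

9 AABB tests over nodes [0, 2, 11, 12, 4, 6, 8, 3, 9]; 2 leaves entered; closest P7.

== RESULT ==
2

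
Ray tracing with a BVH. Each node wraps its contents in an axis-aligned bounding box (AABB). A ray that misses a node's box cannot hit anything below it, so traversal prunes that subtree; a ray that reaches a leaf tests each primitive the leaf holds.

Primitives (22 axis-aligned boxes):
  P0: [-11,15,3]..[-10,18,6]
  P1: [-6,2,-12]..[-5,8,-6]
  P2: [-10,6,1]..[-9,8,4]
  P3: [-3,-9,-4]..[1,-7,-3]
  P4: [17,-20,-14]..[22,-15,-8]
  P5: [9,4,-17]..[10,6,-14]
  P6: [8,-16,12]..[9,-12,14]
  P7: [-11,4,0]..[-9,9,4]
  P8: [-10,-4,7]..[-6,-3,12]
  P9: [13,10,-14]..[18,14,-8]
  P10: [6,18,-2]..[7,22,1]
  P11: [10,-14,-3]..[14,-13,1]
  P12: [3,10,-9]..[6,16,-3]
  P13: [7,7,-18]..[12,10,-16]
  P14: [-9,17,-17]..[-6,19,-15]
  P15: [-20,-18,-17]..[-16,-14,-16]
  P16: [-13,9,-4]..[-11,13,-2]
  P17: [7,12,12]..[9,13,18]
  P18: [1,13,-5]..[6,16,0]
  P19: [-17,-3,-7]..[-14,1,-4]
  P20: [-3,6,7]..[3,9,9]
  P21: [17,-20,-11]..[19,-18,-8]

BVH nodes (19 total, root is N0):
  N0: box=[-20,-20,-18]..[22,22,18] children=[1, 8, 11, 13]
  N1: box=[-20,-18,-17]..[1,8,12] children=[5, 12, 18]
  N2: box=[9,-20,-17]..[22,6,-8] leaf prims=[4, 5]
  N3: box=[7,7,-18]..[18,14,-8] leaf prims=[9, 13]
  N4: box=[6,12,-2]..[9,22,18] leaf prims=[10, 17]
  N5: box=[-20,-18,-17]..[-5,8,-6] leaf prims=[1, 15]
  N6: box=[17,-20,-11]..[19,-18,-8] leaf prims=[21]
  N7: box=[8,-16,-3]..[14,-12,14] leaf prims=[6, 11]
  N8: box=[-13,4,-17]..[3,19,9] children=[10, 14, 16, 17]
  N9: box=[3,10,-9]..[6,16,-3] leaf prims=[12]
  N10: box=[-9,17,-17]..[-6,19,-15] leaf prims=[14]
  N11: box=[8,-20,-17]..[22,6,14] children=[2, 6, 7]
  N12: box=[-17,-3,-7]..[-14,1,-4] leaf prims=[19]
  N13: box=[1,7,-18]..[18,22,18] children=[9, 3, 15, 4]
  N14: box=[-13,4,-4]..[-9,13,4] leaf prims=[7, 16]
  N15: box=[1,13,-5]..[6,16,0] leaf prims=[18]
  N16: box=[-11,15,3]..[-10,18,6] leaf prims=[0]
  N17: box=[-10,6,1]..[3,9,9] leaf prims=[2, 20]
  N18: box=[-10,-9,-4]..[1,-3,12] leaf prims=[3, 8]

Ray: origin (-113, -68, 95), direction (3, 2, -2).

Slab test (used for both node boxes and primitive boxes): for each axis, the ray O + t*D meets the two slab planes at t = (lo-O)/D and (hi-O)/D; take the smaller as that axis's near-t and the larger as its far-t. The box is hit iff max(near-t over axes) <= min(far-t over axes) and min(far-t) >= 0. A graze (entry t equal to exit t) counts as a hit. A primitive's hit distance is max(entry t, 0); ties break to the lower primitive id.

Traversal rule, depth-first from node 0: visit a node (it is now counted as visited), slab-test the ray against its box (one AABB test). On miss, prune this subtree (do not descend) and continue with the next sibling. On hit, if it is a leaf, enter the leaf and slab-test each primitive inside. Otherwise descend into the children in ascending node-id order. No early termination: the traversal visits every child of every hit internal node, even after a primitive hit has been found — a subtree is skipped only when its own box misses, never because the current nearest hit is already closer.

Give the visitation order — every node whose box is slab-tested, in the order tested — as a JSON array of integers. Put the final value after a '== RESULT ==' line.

Walk:
N0 x:[31,45] y:[24,45] z:[77/2,113/2] -> hit [77/2,45], descend [1, 8, 11, 13]
  N1 x:[31,38] y:[25,38] z:[83/2,56] -> miss, prune
  N8 x:[100/3,116/3] y:[36,87/2] z:[43,56] -> miss, prune
  N11 x:[121/3,45] y:[24,37] z:[81/2,56] -> miss, prune
  N13 x:[38,131/3] y:[75/2,45] z:[77/2,113/2] -> hit [77/2,131/3], descend [3, 4, 9, 15]
    N3 x:[40,131/3] y:[75/2,41] z:[103/2,113/2] -> miss, prune
    N4 x:[119/3,122/3] y:[40,45] z:[77/2,97/2] -> hit [40,122/3] leaf, test {P10(miss), P17@t=40}
    N9 x:[116/3,119/3] y:[39,42] z:[49,52] -> miss, prune
    N15 x:[38,119/3] y:[81/2,42] z:[95/2,50] -> miss, prune

Visited [0, 1, 8, 11, 13, 3, 4, 9, 15]. Tests: 9 box, 1 leaf. Nearest: P17.

== RESULT ==
[0, 1, 8, 11, 13, 3, 4, 9, 15]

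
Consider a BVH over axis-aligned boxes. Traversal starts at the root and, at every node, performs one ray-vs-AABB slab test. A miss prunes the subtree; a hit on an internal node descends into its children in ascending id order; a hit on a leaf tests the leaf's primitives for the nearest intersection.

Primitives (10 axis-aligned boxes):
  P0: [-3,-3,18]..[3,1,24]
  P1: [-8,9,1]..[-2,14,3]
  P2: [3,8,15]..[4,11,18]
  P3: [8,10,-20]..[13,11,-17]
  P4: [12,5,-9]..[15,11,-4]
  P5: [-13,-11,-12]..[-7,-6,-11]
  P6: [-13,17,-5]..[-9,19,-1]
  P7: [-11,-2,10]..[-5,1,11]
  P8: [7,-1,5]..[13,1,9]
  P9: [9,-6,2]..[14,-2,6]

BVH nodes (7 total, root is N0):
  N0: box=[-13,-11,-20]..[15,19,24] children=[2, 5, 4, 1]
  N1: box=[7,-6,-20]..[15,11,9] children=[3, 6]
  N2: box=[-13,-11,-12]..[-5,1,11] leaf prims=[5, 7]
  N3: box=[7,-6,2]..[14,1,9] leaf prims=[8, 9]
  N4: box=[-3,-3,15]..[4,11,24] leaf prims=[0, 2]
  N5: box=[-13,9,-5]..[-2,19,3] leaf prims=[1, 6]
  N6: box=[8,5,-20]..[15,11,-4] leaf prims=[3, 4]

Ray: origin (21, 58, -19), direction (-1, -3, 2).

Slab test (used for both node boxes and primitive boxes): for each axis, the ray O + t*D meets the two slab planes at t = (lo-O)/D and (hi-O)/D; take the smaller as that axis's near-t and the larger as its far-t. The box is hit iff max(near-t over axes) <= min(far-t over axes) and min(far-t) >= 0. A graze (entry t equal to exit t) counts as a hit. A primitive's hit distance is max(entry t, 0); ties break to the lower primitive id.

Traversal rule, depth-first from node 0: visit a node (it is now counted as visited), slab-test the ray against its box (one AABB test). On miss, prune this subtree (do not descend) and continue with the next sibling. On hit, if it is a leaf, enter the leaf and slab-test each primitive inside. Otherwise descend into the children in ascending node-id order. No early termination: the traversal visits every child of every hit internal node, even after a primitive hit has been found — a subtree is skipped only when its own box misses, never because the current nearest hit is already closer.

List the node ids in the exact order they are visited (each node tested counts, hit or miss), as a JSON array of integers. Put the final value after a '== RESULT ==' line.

Walk:
N0 x:[6,34] y:[13,23] z:[-1/2,43/2] -> hit [13,43/2], descend [1, 2, 4, 5]
  N1 x:[6,14] y:[47/3,64/3] z:[-1/2,14] -> miss, prune
  N2 x:[26,34] y:[19,23] z:[7/2,15] -> miss, prune
  N4 x:[17,24] y:[47/3,61/3] z:[17,43/2] -> hit [17,61/3] leaf, test {P0@t=19, P2(miss)}
  N5 x:[23,34] y:[13,49/3] z:[7,11] -> miss, prune

Visited [0, 1, 2, 4, 5]. Tests: 5 box, 1 leaf. Nearest: P0.

== RESULT ==
[0, 1, 2, 4, 5]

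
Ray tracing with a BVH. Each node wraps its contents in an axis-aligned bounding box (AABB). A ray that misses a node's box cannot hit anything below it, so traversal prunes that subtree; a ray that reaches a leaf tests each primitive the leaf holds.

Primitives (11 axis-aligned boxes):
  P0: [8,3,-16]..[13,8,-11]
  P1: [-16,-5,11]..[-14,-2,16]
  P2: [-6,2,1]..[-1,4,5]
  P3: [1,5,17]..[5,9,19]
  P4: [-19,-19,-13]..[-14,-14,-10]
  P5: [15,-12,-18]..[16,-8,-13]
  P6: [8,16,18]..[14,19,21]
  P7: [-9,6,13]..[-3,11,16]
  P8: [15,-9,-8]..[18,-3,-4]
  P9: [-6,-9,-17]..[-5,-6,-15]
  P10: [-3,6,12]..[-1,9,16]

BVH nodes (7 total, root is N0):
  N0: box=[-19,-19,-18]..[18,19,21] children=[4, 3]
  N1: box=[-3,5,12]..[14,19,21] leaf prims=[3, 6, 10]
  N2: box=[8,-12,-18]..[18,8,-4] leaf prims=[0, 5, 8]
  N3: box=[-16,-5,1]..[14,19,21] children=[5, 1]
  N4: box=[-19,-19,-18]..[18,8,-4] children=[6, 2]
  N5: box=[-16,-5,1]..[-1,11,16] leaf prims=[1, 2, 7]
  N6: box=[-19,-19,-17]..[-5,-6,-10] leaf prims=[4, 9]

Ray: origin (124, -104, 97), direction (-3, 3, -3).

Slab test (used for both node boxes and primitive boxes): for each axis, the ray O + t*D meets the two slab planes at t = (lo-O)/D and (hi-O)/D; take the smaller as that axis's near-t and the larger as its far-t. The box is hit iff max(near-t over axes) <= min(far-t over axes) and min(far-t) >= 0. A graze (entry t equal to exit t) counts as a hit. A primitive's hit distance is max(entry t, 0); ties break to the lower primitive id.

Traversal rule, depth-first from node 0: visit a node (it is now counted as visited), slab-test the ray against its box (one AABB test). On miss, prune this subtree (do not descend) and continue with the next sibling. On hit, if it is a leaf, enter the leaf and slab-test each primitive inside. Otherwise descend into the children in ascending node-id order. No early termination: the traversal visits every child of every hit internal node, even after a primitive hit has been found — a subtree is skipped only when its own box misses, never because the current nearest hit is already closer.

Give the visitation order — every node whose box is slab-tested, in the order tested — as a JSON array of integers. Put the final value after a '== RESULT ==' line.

Trace the traversal:
N0 x:[106/3,143/3] y:[85/3,41] z:[76/3,115/3] -> hit [106/3,115/3], descend [3, 4]
  N3 x:[110/3,140/3] y:[33,41] z:[76/3,32] -> miss, prune
  N4 x:[106/3,143/3] y:[85/3,112/3] z:[101/3,115/3] -> hit [106/3,112/3], descend [2, 6]
    N2 x:[106/3,116/3] y:[92/3,112/3] z:[101/3,115/3] -> hit [106/3,112/3] leaf, test {P0@t=37, P5(miss), P8(miss)}
    N6 x:[43,143/3] y:[85/3,98/3] z:[107/3,38] -> miss, prune

order=[0, 3, 4, 2, 6]  |boxes|=5  |leaves|=1  hit=P0

== RESULT ==
[0, 3, 4, 2, 6]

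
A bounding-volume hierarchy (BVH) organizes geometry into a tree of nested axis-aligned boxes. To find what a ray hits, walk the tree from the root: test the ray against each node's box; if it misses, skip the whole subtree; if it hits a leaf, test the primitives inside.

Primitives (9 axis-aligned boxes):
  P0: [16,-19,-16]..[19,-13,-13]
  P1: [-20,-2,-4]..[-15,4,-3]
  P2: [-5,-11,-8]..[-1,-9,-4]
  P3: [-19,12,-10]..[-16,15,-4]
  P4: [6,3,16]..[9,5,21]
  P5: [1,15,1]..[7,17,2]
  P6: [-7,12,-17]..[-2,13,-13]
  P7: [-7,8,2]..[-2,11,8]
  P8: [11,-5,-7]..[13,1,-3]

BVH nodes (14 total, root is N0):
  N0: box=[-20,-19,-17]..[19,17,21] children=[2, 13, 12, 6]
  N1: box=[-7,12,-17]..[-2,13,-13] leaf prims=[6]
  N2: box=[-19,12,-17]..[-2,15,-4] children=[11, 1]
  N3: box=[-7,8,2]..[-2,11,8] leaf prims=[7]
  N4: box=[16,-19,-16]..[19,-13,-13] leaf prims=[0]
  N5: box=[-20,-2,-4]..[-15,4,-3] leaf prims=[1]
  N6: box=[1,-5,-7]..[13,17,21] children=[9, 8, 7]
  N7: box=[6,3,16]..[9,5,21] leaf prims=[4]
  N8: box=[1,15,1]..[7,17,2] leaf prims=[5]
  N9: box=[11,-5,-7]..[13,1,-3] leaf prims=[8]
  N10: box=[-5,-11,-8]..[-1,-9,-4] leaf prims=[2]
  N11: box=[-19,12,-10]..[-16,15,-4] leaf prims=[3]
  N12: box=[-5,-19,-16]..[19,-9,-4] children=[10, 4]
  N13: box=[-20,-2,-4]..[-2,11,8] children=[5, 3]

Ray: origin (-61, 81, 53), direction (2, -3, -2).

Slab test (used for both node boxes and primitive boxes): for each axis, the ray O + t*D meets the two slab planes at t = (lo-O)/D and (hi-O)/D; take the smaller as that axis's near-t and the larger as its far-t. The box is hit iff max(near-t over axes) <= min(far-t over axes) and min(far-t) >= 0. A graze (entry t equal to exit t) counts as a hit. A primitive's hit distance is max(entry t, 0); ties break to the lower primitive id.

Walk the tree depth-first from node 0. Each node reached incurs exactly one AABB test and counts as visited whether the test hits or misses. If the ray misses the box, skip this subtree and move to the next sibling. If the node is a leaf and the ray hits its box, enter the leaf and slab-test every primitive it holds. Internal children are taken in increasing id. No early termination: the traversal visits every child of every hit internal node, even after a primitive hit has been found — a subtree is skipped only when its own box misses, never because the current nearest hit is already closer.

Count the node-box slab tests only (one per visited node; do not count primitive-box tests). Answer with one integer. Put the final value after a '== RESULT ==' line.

Traverse from the root:
N0 x:[41/2,40] y:[64/3,100/3] z:[16,35] -> hit [64/3,100/3], descend [2, 6, 12, 13]
  N2 x:[21,59/2] y:[22,23] z:[57/2,35] -> miss, prune
  N6 x:[31,37] y:[64/3,86/3] z:[16,30] -> miss, prune
  N12 x:[28,40] y:[30,100/3] z:[57/2,69/2] -> hit [30,100/3], descend [4, 10]
    N4 x:[77/2,40] y:[94/3,100/3] z:[33,69/2] -> miss, prune
    N10 x:[28,30] y:[30,92/3] z:[57/2,61/2] -> hit [30,30] leaf, test {P2@t=30}
  N13 x:[41/2,59/2] y:[70/3,83/3] z:[45/2,57/2] -> hit [70/3,83/3], descend [3, 5]
    N3 x:[27,59/2] y:[70/3,73/3] z:[45/2,51/2] -> miss, prune
    N5 x:[41/2,23] y:[77/3,83/3] z:[28,57/2] -> miss, prune

9 AABB tests over nodes [0, 2, 6, 12, 4, 10, 13, 3, 5]; 1 leaf entered; closest P2.

== RESULT ==
9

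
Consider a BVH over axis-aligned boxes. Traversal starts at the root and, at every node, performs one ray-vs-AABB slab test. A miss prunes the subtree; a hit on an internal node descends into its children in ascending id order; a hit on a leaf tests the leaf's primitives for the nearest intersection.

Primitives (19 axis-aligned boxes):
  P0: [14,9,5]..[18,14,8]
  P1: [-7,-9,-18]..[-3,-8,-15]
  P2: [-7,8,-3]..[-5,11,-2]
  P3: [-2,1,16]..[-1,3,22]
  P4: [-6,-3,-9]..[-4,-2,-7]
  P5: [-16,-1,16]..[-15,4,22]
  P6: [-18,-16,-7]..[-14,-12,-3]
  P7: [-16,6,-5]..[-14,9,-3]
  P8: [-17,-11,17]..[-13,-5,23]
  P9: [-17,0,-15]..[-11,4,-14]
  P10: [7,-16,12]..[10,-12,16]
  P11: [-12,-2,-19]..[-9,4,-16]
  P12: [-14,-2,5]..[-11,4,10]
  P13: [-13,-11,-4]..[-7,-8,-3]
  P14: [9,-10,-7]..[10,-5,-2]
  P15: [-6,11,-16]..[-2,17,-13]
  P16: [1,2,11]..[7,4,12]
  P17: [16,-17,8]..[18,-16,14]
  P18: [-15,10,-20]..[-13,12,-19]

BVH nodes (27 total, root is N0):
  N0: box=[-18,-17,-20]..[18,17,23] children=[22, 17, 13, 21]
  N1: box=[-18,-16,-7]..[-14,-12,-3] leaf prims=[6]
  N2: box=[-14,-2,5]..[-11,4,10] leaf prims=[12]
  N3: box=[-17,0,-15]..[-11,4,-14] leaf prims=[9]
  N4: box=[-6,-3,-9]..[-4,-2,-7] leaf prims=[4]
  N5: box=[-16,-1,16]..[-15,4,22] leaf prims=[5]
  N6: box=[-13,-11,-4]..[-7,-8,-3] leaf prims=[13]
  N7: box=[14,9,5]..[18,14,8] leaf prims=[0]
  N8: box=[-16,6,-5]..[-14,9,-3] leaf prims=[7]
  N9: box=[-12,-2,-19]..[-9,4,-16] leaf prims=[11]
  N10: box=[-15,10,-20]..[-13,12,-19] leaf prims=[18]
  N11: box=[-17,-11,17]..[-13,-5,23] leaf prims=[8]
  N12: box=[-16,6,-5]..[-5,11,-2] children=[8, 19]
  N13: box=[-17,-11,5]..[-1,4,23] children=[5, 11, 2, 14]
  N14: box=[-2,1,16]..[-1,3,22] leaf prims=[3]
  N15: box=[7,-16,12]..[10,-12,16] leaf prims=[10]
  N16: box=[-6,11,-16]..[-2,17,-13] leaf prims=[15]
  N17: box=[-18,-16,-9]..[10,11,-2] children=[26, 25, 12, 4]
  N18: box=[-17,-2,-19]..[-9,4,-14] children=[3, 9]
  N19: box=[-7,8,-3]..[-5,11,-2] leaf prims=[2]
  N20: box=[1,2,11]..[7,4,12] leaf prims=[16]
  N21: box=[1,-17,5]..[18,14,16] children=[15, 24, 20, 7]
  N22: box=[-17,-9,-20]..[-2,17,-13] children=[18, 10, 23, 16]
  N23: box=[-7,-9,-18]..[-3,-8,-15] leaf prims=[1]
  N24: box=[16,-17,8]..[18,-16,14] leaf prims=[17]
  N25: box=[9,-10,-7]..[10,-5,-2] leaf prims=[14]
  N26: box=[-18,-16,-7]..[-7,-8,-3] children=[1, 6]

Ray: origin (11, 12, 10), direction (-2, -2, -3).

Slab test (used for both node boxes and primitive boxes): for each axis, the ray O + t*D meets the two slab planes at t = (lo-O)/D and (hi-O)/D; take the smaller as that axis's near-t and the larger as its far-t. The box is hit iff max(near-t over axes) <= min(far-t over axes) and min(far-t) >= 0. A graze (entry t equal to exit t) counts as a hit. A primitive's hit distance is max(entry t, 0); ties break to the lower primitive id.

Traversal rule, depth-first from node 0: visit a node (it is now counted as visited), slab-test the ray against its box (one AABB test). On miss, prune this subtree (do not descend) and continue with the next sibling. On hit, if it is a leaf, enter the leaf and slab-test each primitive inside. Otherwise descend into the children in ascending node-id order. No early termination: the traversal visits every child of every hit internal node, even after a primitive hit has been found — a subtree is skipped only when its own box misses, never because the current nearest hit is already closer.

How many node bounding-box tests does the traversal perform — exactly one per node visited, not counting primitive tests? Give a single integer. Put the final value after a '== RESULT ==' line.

Walk:
N0 x:[-7/2,29/2] y:[-5/2,29/2] z:[-13/3,10] -> hit [-5/2,10], descend [13, 17, 21, 22]
  N13 x:[6,14] y:[4,23/2] z:[-13/3,5/3] -> miss, prune
  N17 x:[1/2,29/2] y:[1/2,14] z:[4,19/3] -> hit [4,19/3], descend [4, 12, 25, 26]
    N4 x:[15/2,17/2] y:[7,15/2] z:[17/3,19/3] -> miss, prune
    N12 x:[8,27/2] y:[1/2,3] z:[4,5] -> miss, prune
    N25 x:[1/2,1] y:[17/2,11] z:[4,17/3] -> miss, prune
    N26 x:[9,29/2] y:[10,14] z:[13/3,17/3] -> miss, prune
  N21 x:[-7/2,5] y:[-1,29/2] z:[-2,5/3] -> hit [-1,5/3], descend [7, 15, 20, 24]
    N7 x:[-7/2,-3/2] y:[-1,3/2] z:[2/3,5/3] -> miss, prune
    N15 x:[1/2,2] y:[12,14] z:[-2,-2/3] -> miss, prune
    N20 x:[2,5] y:[4,5] z:[-2/3,-1/3] -> miss, prune
    N24 x:[-7/2,-5/2] y:[14,29/2] z:[-4/3,2/3] -> miss, prune
  N22 x:[13/2,14] y:[-5/2,21/2] z:[23/3,10] -> hit [23/3,10], descend [10, 16, 18, 23]
    N10 x:[12,13] y:[0,1] z:[29/3,10] -> miss, prune
    N16 x:[13/2,17/2] y:[-5/2,1/2] z:[23/3,26/3] -> miss, prune
    N18 x:[10,14] y:[4,7] z:[8,29/3] -> miss, prune
    N23 x:[7,9] y:[10,21/2] z:[25/3,28/3] -> miss, prune

Summary -> nodes [0, 13, 17, 4, 12, 25, 26, 21, 7, 15, 20, 24, 22, 10, 16, 18, 23]; box-tests=17; leaf-entries=0; first=miss

== RESULT ==
17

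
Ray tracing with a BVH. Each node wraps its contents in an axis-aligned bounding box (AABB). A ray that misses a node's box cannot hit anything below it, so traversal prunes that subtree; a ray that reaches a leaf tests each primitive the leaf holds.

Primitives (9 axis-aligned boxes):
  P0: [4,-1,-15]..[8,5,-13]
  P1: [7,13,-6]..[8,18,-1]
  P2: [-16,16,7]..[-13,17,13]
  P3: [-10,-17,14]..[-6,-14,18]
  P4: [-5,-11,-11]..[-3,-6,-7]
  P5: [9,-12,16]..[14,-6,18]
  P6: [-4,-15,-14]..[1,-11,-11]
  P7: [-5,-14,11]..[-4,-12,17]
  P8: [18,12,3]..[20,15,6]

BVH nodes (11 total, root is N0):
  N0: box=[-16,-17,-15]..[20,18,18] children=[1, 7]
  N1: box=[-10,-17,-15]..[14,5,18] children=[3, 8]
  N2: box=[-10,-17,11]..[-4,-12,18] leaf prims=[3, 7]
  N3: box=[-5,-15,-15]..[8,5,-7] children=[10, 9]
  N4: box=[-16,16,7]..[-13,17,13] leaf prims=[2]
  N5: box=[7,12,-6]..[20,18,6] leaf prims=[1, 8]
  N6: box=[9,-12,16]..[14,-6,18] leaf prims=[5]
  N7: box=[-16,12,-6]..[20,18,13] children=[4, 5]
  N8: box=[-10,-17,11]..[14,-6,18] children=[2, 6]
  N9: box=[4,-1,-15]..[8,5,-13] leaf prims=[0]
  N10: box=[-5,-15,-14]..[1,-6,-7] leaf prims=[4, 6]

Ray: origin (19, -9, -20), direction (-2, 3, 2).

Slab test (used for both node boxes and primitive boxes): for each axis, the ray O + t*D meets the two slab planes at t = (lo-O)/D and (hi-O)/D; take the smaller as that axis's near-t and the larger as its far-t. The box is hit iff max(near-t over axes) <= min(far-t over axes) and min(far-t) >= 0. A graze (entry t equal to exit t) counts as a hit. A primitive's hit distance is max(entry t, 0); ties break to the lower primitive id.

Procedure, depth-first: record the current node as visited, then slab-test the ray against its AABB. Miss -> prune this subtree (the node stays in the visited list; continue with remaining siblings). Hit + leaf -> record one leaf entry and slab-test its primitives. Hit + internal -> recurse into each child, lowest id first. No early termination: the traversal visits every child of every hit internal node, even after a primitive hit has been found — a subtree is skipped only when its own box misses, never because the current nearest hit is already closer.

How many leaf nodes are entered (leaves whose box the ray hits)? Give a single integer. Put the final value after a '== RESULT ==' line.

Walk:
N0 x:[-1/2,35/2] y:[-8/3,9] z:[5/2,19] -> hit [5/2,9], descend [1, 7]
  N1 x:[5/2,29/2] y:[-8/3,14/3] z:[5/2,19] -> hit [5/2,14/3], descend [3, 8]
    N3 x:[11/2,12] y:[-2,14/3] z:[5/2,13/2] -> miss, prune
    N8 x:[5/2,29/2] y:[-8/3,1] z:[31/2,19] -> miss, prune
  N7 x:[-1/2,35/2] y:[7,9] z:[7,33/2] -> hit [7,9], descend [4, 5]
    N4 x:[16,35/2] y:[25/3,26/3] z:[27/2,33/2] -> miss, prune
    N5 x:[-1/2,6] y:[7,9] z:[7,13] -> miss, prune

Visited [0, 1, 3, 8, 7, 4, 5]. Tests: 7 box, 0 leaf. Nearest: miss.

== RESULT ==
0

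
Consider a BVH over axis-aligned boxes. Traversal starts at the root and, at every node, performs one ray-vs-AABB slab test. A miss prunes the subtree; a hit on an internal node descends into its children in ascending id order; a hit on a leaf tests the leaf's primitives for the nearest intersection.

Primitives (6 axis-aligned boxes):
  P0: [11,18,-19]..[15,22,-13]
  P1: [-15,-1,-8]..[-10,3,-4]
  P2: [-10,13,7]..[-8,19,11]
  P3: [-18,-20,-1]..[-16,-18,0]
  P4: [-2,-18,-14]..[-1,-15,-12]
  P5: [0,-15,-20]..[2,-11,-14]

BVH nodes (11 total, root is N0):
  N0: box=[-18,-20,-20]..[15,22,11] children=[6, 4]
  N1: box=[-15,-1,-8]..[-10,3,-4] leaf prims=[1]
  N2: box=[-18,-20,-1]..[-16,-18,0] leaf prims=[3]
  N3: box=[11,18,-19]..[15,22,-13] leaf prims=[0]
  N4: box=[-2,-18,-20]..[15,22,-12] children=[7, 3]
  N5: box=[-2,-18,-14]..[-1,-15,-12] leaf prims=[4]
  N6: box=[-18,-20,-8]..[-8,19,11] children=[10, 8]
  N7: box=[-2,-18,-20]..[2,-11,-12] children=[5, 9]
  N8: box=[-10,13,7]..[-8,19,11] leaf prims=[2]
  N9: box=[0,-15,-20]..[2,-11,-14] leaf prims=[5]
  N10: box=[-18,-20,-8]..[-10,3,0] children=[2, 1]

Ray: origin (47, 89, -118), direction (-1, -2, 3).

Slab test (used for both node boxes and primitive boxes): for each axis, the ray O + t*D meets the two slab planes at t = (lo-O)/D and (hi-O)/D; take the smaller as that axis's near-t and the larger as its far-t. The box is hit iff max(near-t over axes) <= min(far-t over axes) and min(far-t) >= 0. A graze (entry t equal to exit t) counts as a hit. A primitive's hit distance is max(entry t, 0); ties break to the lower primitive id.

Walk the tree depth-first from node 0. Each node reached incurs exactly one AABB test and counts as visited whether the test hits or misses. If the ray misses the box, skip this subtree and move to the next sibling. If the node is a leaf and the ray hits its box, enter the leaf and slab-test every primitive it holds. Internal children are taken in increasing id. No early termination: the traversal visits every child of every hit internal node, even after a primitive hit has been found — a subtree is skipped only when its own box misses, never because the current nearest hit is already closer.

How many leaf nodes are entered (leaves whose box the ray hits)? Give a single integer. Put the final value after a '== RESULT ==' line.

Trace the traversal:
N0 x:[32,65] y:[67/2,109/2] z:[98/3,43] -> hit [67/2,43], descend [4, 6]
  N4 x:[32,49] y:[67/2,107/2] z:[98/3,106/3] -> hit [67/2,106/3], descend [3, 7]
    N3 x:[32,36] y:[67/2,71/2] z:[33,35] -> hit [67/2,35] leaf, test {P0@t=67/2}
    N7 x:[45,49] y:[50,107/2] z:[98/3,106/3] -> miss, prune
  N6 x:[55,65] y:[35,109/2] z:[110/3,43] -> miss, prune

5 AABB tests over nodes [0, 4, 3, 7, 6]; 1 leaf entered; closest P0.

== RESULT ==
1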